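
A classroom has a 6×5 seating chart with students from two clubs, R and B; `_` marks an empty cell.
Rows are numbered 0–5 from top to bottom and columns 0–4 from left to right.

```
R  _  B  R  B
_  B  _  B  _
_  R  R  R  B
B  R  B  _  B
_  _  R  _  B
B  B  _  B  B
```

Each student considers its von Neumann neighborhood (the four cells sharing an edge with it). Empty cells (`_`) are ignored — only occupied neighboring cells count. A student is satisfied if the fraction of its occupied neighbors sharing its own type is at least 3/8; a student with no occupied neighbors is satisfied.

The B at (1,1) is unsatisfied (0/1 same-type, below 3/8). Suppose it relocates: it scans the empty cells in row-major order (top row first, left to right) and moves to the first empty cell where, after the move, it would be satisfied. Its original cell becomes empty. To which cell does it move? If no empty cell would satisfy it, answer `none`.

(0,1)

Vacating (1,1). Empty cells in order:
  (0,1): 1/2 same-type → satisfied — stop here.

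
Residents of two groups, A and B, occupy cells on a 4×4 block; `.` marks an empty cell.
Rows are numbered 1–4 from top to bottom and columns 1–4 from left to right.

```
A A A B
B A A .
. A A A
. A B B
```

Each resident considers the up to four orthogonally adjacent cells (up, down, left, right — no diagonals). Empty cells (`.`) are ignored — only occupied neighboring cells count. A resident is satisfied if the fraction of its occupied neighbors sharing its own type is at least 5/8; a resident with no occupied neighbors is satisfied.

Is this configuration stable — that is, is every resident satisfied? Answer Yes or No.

No

(1,1)A 1/2 unhappy
(1,2)A 3/3 ok
(1,3)A 2/3 ok
(1,4)B 0/1 unhappy
(2,1)B 0/2 unhappy
(2,2)A 3/4 ok
(2,3)A 3/3 ok
(3,2)A 3/3 ok
(3,3)A 3/4 ok
(3,4)A 1/2 unhappy
(4,2)A 1/2 unhappy
(4,3)B 1/3 unhappy
(4,4)B 1/2 unhappy
For instance (1,1) has only 1/2 same-type neighbors, below 5/8.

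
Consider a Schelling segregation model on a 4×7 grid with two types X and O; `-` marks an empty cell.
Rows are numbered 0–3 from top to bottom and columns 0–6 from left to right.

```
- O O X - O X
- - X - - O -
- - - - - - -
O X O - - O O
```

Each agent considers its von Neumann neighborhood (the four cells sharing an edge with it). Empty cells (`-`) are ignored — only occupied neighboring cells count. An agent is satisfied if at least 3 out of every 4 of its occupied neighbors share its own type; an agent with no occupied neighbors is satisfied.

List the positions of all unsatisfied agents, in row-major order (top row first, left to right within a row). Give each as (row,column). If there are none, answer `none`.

(0,1)O 1/1 satisfied
(0,2)O 1/3 not
(0,3)X 0/1 not
(0,5)O 1/2 not
(0,6)X 0/1 not
(1,2)X 0/1 not
(1,5)O 1/1 satisfied
(3,0)O 0/1 not
(3,1)X 0/2 not
(3,2)O 0/1 not
(3,5)O 1/1 satisfied
(3,6)O 1/1 satisfied

(0,2), (0,3), (0,5), (0,6), (1,2), (3,0), (3,1), (3,2)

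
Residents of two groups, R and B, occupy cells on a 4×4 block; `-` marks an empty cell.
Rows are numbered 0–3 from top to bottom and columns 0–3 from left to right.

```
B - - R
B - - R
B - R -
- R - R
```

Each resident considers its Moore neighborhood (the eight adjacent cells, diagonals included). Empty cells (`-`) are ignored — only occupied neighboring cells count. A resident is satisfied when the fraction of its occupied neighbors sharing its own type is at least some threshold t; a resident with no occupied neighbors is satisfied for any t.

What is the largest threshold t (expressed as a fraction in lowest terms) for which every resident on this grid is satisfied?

(0,0)B 1/1
(0,3)R 1/1
(1,0)B 2/2
(1,3)R 2/2
(2,0)B 1/2
(2,2)R 3/3
(3,1)R 1/2
(3,3)R 1/1
The smallest same-type fraction is 1/2 at (2,0), which reduces to 1/2. Any threshold above that leaves this resident unsatisfied.

1/2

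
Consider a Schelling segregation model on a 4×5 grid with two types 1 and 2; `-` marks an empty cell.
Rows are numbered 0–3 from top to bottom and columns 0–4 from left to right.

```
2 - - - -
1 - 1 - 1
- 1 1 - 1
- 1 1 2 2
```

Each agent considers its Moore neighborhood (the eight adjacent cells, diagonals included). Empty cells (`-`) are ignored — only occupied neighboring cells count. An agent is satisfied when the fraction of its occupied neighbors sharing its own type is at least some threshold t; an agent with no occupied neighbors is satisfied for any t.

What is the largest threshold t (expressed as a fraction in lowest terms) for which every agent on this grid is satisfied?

0/1

(0,0)2 0/1
(1,0)1 1/2
(1,2)1 2/2
(1,4)1 1/1
(2,1)1 5/5
(2,2)1 4/5
(2,4)1 1/3
(3,1)1 3/3
(3,2)1 3/4
(3,3)2 1/4
(3,4)2 1/2
The smallest same-type fraction is 0/1 at (0,0), which reduces to 0/1. Any threshold above that leaves this agent unsatisfied.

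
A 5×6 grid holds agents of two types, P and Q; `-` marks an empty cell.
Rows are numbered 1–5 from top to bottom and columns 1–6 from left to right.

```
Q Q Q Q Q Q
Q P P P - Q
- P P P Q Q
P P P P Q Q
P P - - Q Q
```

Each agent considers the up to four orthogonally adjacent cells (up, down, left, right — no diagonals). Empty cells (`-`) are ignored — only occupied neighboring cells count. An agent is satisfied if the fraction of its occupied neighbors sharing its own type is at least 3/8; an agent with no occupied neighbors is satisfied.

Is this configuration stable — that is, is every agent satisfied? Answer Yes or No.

Yes

(1,1)Q 2/2 ✓
(1,2)Q 2/3 ✓
(1,3)Q 2/3 ✓
(1,4)Q 2/3 ✓
(1,5)Q 2/2 ✓
(1,6)Q 2/2 ✓
(2,1)Q 1/2 ✓
(2,2)P 2/4 ✓
(2,3)P 3/4 ✓
(2,4)P 2/3 ✓
(2,6)Q 2/2 ✓
(3,2)P 3/3 ✓
(3,3)P 4/4 ✓
(3,4)P 3/4 ✓
(3,5)Q 2/3 ✓
(3,6)Q 3/3 ✓
(4,1)P 2/2 ✓
(4,2)P 4/4 ✓
(4,3)P 3/3 ✓
(4,4)P 2/3 ✓
(4,5)Q 3/4 ✓
(4,6)Q 3/3 ✓
(5,1)P 2/2 ✓
(5,2)P 2/2 ✓
(5,5)Q 2/2 ✓
(5,6)Q 2/2 ✓
All meet the threshold, so the configuration is stable.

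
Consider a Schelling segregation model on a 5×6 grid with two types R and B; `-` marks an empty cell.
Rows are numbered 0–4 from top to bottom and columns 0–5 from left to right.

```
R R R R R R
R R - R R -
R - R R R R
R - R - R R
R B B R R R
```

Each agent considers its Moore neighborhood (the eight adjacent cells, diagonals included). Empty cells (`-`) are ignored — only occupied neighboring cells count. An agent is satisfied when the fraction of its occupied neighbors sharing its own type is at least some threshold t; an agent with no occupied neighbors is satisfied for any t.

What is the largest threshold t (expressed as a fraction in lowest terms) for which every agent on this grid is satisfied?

1/4

(0,0)R 3/3
(0,1)R 4/4
(0,2)R 4/4
(0,3)R 4/4
(0,4)R 4/4
(0,5)R 2/2
(1,0)R 4/4
(1,1)R 6/6
(1,3)R 7/7
(1,4)R 7/7
(2,0)R 3/3
(2,2)R 4/4
(2,3)R 6/6
(2,4)R 6/6
(2,5)R 4/4
(3,0)R 2/3
(3,2)R 3/5
(3,4)R 7/7
(3,5)R 5/5
(4,0)R 1/2
(4,1)B 1/4
(4,2)B 1/3
(4,3)R 3/4
(4,4)R 4/4
(4,5)R 3/3
The smallest same-type fraction is 1/4 at (4,1), which reduces to 1/4. Any threshold above that leaves this agent unsatisfied.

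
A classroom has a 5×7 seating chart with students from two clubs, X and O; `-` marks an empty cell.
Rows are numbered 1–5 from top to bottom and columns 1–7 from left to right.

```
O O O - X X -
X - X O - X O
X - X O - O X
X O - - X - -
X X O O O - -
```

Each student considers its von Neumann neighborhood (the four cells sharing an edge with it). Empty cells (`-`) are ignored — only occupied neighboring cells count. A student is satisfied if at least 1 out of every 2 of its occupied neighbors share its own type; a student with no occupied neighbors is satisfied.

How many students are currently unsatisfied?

Row 1: (1,1)O 1/2 ✓ · (1,2)O 2/2 ✓ · (1,3)O 1/2 ✓ · (1,5)X 1/1 ✓ · (1,6)X 2/2 ✓
Row 2: (2,1)X 1/2 ✓ · (2,3)X 1/3 ✗ · (2,4)O 1/2 ✓ · (2,6)X 1/3 ✗ · (2,7)O 0/2 ✗
Row 3: (3,1)X 2/2 ✓ · (3,3)X 1/2 ✓ · (3,4)O 1/2 ✓ · (3,6)O 0/2 ✗ · (3,7)X 0/2 ✗
Row 4: (4,1)X 2/3 ✓ · (4,2)O 0/2 ✗ · (4,5)X 0/1 ✗
Row 5: (5,1)X 2/2 ✓ · (5,2)X 1/3 ✗ · (5,3)O 1/2 ✓ · (5,4)O 2/2 ✓ · (5,5)O 1/2 ✓
Unsatisfied: (2,3), (2,6), (2,7), (3,6), (3,7), (4,2), (4,5), (5,2) — 8 in total.

8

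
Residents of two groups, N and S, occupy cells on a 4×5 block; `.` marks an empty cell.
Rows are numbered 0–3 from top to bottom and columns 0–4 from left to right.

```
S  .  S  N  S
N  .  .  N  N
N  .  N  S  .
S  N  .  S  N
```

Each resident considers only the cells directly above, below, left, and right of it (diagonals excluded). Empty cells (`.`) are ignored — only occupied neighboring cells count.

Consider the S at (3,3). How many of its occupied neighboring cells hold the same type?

1

Occupied neighbors of (3,3): (2,3)=S, (3,4)=N.
Same type (S): 1 of 2.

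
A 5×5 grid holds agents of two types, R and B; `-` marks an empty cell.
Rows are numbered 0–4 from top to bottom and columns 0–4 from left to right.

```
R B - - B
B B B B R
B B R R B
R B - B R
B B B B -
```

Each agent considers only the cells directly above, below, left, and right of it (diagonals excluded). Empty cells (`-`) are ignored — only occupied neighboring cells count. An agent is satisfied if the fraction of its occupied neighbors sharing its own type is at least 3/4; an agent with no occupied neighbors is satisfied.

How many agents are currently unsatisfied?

16

(0,0)R 0/2 unhappy
(0,1)B 1/2 unhappy
(0,4)B 0/1 unhappy
(1,0)B 2/3 unhappy
(1,1)B 4/4 ok
(1,2)B 2/3 unhappy
(1,3)B 1/3 unhappy
(1,4)R 0/3 unhappy
(2,0)B 2/3 unhappy
(2,1)B 3/4 ok
(2,2)R 1/3 unhappy
(2,3)R 1/4 unhappy
(2,4)B 0/3 unhappy
(3,0)R 0/3 unhappy
(3,1)B 2/3 unhappy
(3,3)B 1/3 unhappy
(3,4)R 0/2 unhappy
(4,0)B 1/2 unhappy
(4,1)B 3/3 ok
(4,2)B 2/2 ok
(4,3)B 2/2 ok
Unsatisfied: (0,0), (0,1), (0,4), (1,0), (1,2), (1,3), (1,4), (2,0), (2,2), (2,3), (2,4), (3,0), (3,1), (3,3), (3,4), (4,0) — 16 in total.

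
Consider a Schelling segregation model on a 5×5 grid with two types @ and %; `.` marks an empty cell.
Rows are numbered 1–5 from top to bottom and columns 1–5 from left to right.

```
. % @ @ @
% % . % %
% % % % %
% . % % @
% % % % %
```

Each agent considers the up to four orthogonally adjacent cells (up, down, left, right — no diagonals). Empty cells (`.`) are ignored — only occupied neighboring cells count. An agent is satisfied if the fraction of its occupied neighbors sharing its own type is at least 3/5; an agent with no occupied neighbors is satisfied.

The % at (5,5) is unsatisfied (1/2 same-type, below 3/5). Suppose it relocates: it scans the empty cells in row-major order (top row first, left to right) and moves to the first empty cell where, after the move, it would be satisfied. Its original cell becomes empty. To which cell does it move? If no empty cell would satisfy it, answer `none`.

Vacating (5,5). Empty cells in order:
  (1,1): 2/2 same-type → satisfied — stop here.

(1,1)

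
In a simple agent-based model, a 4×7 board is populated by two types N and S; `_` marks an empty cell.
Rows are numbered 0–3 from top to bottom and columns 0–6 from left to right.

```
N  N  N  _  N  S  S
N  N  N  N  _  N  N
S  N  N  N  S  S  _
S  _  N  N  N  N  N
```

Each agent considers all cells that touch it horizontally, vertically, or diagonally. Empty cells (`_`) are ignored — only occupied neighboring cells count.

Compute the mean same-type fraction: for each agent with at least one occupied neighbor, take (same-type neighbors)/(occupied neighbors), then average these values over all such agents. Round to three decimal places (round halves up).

0.641

(0,0)N 3/3
(0,1)N 5/5
(0,2)N 4/4
(0,4)N 2/3
(0,5)S 1/4
(0,6)S 1/3
(1,0)N 4/5
(1,1)N 7/8
(1,2)N 7/7
(1,3)N 5/6
(1,5)N 2/6
(1,6)N 1/4
(2,0)S 1/4
(2,1)N 5/7
(2,2)N 7/7
(2,3)N 6/7
(2,4)S 1/7
(2,5)S 1/6
(3,0)S 1/2
(3,2)N 4/4
(3,3)N 4/5
(3,4)N 3/5
(3,5)N 2/4
(3,6)N 1/2
Sum over 24 agents: 3/3 + 5/5 + 4/4 + 2/3 + 1/4 + 1/3 + 4/5 + 7/8 + 7/7 + 5/6 + 2/6 + 1/4 + 1/4 + 5/7 + 7/7 + 6/7 + 1/7 + 1/6 + 1/2 + 4/4 + 4/5 + 3/5 + 2/4 + 1/2 = 12913/840; mean = 12913/840 ÷ 24 = 12913/20160 = 0.640525… → 0.641.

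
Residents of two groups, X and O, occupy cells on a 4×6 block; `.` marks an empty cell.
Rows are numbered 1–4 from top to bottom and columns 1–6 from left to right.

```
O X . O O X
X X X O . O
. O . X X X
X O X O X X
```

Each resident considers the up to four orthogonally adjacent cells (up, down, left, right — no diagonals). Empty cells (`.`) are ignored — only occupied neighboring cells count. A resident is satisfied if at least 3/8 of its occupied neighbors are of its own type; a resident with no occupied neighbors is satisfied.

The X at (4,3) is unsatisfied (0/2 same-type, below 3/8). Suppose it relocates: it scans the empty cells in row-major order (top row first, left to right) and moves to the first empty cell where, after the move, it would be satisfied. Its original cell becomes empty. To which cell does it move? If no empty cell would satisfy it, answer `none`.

(1,3)

Vacating (4,3). Empty cells in order:
  (1,3): 2/3 same-type → satisfied — stop here.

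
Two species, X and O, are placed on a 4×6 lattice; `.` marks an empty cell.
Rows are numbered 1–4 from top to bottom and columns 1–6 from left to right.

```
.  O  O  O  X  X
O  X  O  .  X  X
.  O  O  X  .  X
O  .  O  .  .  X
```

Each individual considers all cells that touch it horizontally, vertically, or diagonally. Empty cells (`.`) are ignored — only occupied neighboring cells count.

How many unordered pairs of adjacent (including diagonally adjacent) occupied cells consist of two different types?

11

Scan each occupied cell's neighbors to the right and below (and the two forward diagonals) so each pair is counted once.
From row 1: 4 unlike of 15 pairs (running 4/15).
From row 2: 5 unlike of 12 pairs (running 9/27).
From row 3: 2 unlike of 7 pairs (running 11/34).
Total adjacent occupied pairs: 34; unlike-type pairs: 11.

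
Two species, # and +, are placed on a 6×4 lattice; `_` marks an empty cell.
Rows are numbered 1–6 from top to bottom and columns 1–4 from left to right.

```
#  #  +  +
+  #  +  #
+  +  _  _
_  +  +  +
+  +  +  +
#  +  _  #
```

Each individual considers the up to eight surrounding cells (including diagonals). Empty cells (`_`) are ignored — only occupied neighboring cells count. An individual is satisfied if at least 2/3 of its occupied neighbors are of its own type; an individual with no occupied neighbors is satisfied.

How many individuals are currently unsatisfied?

(1,1)# 2/3 ok
(1,2)# 2/5 unhappy
(1,3)+ 2/5 unhappy
(1,4)+ 2/3 ok
(2,1)+ 2/5 unhappy
(2,2)# 2/7 unhappy
(2,3)+ 3/6 unhappy
(2,4)# 0/3 unhappy
(3,1)+ 3/4 ok
(3,2)+ 5/6 ok
(4,2)+ 6/6 ok
(4,3)+ 6/6 ok
(4,4)+ 3/3 ok
(5,1)+ 3/4 ok
(5,2)+ 5/6 ok
(5,3)+ 6/7 ok
(5,4)+ 3/4 ok
(6,1)# 0/3 unhappy
(6,2)+ 3/4 ok
(6,4)# 0/2 unhappy
Unsatisfied: (1,2), (1,3), (2,1), (2,2), (2,3), (2,4), (6,1), (6,4) — 8 in total.

8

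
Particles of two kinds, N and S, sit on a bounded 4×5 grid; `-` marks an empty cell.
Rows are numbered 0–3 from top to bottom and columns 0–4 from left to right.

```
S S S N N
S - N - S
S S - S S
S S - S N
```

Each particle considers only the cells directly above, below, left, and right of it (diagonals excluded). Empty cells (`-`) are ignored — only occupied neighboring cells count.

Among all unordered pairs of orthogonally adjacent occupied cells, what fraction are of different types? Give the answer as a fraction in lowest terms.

Scan each occupied cell's neighbors to the right and below so each pair is counted once.
From row 0: 3 unlike of 7 pairs (running 3/7).
From row 1: 0 unlike of 2 pairs (running 3/9).
From row 2: 1 unlike of 6 pairs (running 4/15).
From row 3: 1 unlike of 2 pairs (running 5/17).
Total adjacent occupied pairs: 17; unlike-type pairs: 5.
5/17 is already in lowest terms.

5/17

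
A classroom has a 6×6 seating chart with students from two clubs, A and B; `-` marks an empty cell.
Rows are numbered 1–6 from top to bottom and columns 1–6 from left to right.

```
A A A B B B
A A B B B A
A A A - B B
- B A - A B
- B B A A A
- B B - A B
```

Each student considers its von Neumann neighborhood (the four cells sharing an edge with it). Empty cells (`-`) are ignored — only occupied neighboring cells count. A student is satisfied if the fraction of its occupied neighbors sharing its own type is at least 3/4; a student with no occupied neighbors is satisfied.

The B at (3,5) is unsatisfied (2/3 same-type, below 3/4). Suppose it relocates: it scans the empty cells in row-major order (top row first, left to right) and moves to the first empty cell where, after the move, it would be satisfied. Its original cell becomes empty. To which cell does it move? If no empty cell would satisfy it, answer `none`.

(5,1)

Vacating (3,5). Empty cells in order:
  (3,4): 1/2 same-type → still unsatisfied.
  (4,1): 1/2 same-type → still unsatisfied.
  (4,4): 0/3 same-type → still unsatisfied.
  (5,1): 1/1 same-type → satisfied — stop here.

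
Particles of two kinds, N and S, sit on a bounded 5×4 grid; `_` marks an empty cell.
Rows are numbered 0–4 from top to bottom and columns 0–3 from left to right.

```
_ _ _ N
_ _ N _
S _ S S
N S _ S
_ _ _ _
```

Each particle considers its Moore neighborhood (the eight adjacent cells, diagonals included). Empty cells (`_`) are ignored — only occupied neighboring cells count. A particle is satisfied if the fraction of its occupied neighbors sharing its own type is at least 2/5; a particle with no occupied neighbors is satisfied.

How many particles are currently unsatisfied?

2

(0,3)N 1/1 ✓
(1,2)N 1/3 ✗
(2,0)S 1/2 ✓
(2,2)S 3/4 ✓
(2,3)S 2/3 ✓
(3,0)N 0/2 ✗
(3,1)S 2/3 ✓
(3,3)S 2/2 ✓
Unsatisfied: (1,2), (3,0) — 2 in total.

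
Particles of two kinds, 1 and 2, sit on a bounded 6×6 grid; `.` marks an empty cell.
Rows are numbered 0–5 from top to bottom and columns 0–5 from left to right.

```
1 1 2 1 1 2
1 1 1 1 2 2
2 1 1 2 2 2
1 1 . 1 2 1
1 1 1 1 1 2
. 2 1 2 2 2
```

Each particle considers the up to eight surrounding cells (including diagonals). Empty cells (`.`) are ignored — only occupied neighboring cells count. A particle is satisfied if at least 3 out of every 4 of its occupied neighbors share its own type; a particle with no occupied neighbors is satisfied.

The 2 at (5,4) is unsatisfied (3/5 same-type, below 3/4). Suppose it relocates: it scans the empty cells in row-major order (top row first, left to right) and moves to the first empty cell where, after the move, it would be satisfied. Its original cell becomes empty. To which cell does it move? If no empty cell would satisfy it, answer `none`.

none

Vacating (5,4). Empty cells in order:
  (3,2): 1/8 same-type → still unsatisfied.
  (5,0): 1/3 same-type → still unsatisfied.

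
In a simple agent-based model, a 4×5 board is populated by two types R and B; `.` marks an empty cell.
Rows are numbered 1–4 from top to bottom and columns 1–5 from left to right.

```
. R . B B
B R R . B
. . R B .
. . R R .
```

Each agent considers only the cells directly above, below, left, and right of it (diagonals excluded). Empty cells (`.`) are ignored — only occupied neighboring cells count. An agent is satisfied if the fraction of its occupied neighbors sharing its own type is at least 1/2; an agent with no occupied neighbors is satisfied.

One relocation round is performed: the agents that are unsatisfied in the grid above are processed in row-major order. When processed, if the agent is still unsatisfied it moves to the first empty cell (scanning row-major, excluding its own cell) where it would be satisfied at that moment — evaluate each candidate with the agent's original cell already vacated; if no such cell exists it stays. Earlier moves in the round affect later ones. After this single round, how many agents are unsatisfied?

Initially unsatisfied (in order): (2,1), (3,4).
  (2,1) → (2,4).
  (3,4) → (3,1).
Resulting grid:
. R . B B
. R R B B
B . R . .
. . R R .
All satisfied now.

0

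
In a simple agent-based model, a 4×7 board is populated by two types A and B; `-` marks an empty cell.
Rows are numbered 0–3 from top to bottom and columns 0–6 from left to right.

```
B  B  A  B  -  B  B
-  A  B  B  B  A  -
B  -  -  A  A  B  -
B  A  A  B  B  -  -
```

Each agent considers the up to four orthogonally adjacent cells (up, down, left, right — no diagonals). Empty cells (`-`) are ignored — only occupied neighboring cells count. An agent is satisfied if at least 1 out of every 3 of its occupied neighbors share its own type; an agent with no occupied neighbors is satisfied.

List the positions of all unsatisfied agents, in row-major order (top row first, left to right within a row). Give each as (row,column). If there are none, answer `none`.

Row 0: (0,0)B 1/1 ✓ · (0,1)B 1/3 ✓ · (0,2)A 0/3 ✗ · (0,3)B 1/2 ✓ · (0,5)B 1/2 ✓ · (0,6)B 1/1 ✓
Row 1: (1,1)A 0/2 ✗ · (1,2)B 1/3 ✓ · (1,3)B 3/4 ✓ · (1,4)B 1/3 ✓ · (1,5)A 0/3 ✗
Row 2: (2,0)B 1/1 ✓ · (2,3)A 1/3 ✓ · (2,4)A 1/4 ✗ · (2,5)B 0/2 ✗
Row 3: (3,0)B 1/2 ✓ · (3,1)A 1/2 ✓ · (3,2)A 1/2 ✓ · (3,3)B 1/3 ✓ · (3,4)B 1/2 ✓

(0,2), (1,1), (1,5), (2,4), (2,5)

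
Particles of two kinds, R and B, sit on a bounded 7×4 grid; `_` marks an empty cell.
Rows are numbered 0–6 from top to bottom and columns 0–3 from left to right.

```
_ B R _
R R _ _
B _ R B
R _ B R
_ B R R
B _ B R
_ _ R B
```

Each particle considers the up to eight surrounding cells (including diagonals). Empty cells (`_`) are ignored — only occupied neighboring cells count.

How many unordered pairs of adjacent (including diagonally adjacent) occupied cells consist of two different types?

20

Scan each occupied cell's neighbors to the right and below (and the two forward diagonals) so each pair is counted once.
From row 0: 3 unlike of 4 pairs (running 3/4).
From row 1: 2 unlike of 4 pairs (running 5/8).
From row 2: 4 unlike of 6 pairs (running 9/14).
From row 3: 4 unlike of 7 pairs (running 13/21).
From row 4: 3 unlike of 8 pairs (running 16/29).
From row 5: 3 unlike of 5 pairs (running 19/34).
From row 6: 1 unlike of 1 pairs (running 20/35).
Total adjacent occupied pairs: 35; unlike-type pairs: 20.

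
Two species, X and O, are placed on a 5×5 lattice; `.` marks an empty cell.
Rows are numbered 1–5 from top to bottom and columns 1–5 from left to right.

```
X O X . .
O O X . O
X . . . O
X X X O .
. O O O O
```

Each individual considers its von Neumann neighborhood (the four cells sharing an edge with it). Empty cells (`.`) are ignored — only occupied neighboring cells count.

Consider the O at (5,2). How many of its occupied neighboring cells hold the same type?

1

Occupied neighbors of (5,2): (4,2)=X, (5,3)=O.
Same type (O): 1 of 2.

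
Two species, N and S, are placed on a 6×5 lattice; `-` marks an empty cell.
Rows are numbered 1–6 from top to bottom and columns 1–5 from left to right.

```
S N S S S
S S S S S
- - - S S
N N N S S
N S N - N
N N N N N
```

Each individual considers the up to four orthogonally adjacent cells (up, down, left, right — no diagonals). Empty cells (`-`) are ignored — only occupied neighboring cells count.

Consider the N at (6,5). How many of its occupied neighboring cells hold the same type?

2

Occupied neighbors of (6,5): (5,5)=N, (6,4)=N.
Same type (N): 2 of 2.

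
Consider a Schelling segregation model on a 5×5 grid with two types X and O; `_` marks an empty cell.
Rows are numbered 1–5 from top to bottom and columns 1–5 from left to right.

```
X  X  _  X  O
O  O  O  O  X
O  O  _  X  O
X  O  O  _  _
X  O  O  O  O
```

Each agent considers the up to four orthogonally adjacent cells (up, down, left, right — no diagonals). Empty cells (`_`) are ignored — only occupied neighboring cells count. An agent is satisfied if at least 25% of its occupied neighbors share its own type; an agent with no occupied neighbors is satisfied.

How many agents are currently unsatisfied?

5

Row 1: (1,1)X 1/2 ok · (1,2)X 1/2 ok · (1,4)X 0/2 unhappy · (1,5)O 0/2 unhappy
Row 2: (2,1)O 2/3 ok · (2,2)O 3/4 ok · (2,3)O 2/2 ok · (2,4)O 1/4 ok · (2,5)X 0/3 unhappy
Row 3: (3,1)O 2/3 ok · (3,2)O 3/3 ok · (3,4)X 0/2 unhappy · (3,5)O 0/2 unhappy
Row 4: (4,1)X 1/3 ok · (4,2)O 3/4 ok · (4,3)O 2/2 ok
Row 5: (5,1)X 1/2 ok · (5,2)O 2/3 ok · (5,3)O 3/3 ok · (5,4)O 2/2 ok · (5,5)O 1/1 ok
Unsatisfied: (1,4), (1,5), (2,5), (3,4), (3,5) — 5 in total.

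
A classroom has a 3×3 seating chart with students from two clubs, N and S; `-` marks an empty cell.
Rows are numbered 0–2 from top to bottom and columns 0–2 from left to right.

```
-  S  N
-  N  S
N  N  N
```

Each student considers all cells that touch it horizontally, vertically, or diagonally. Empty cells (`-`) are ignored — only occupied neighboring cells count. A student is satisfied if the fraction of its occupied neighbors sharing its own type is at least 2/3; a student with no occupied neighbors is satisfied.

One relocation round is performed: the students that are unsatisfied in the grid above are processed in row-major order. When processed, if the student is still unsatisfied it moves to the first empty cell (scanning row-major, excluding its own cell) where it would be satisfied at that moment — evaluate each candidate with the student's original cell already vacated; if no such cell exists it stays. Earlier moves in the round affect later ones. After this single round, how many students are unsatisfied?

2

Initially unsatisfied (in order): (0,1), (0,2), (1,2).
  (0,1): no empty cell satisfies it; stays.
  (0,2) → (1,0).
  (1,2): no empty cell satisfies it; stays.
Resulting grid:
- S -
N N S
N N N
Unsatisfied now: (0,1), (1,2).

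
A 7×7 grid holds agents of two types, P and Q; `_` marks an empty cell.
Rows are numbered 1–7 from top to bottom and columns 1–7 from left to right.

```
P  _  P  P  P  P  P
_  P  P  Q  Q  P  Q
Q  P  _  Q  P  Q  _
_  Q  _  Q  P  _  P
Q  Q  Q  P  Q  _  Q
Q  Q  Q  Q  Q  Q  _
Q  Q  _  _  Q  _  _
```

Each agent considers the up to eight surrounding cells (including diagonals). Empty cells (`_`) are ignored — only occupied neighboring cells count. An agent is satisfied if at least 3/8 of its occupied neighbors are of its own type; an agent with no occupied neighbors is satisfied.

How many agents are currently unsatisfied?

8

(1,1)P 1/1 ✓
(1,3)P 3/4 ✓
(1,4)P 3/5 ✓
(1,5)P 3/5 ✓
(1,6)P 3/5 ✓
(1,7)P 2/3 ✓
(2,2)P 4/5 ✓
(2,3)P 4/6 ✓
(2,4)Q 2/7 ✗
(2,5)Q 3/8 ✓
(2,6)P 4/7 ✓
(2,7)Q 1/4 ✗
(3,1)Q 1/3 ✗
(3,2)P 2/4 ✓
(3,4)Q 3/6 ✓
(3,5)P 2/7 ✗
(3,6)Q 2/6 ✗
(4,2)Q 4/5 ✓
(4,4)Q 3/6 ✓
(4,5)P 2/6 ✗
(4,7)P 0/2 ✗
(5,1)Q 4/4 ✓
(5,2)Q 6/6 ✓
(5,3)Q 6/7 ✓
(5,4)P 1/7 ✗
(5,5)Q 4/6 ✓
(5,7)Q 1/2 ✓
(6,1)Q 5/5 ✓
(6,2)Q 7/7 ✓
(6,3)Q 5/6 ✓
(6,4)Q 5/6 ✓
(6,5)Q 4/5 ✓
(6,6)Q 4/4 ✓
(7,1)Q 3/3 ✓
(7,2)Q 4/4 ✓
(7,5)Q 3/3 ✓
Unsatisfied: (2,4), (2,7), (3,1), (3,5), (3,6), (4,5), (4,7), (5,4) — 8 in total.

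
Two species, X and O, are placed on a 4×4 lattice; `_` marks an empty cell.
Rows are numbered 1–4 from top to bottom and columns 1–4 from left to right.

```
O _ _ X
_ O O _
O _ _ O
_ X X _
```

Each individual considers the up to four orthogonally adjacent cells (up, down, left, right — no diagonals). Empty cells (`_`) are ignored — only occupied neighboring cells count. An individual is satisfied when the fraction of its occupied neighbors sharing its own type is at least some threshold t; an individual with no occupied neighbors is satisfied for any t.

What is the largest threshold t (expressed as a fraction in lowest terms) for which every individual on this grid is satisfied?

1/1

(1,1)O — no occupied neighbors
(1,4)X — no occupied neighbors
(2,2)O 1/1
(2,3)O 1/1
(3,1)O — no occupied neighbors
(3,4)O — no occupied neighbors
(4,2)X 1/1
(4,3)X 1/1
The smallest same-type fraction is 1/1 at (2,2), which reduces to 1/1. Any threshold above that leaves this individual unsatisfied.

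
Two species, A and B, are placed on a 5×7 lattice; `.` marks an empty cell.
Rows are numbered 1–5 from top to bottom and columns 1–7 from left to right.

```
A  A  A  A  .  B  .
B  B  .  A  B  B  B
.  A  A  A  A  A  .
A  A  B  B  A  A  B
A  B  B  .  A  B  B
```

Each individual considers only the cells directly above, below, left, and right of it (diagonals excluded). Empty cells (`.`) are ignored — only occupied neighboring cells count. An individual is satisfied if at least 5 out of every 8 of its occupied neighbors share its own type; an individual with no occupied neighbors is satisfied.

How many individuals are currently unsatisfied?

13

Row 1: (1,1)A 1/2 ✗ · (1,2)A 2/3 ✓ · (1,3)A 2/2 ✓ · (1,4)A 2/2 ✓ · (1,6)B 1/1 ✓
Row 2: (2,1)B 1/2 ✗ · (2,2)B 1/3 ✗ · (2,4)A 2/3 ✓ · (2,5)B 1/3 ✗ · (2,6)B 3/4 ✓ · (2,7)B 1/1 ✓
Row 3: (3,2)A 2/3 ✓ · (3,3)A 2/3 ✓ · (3,4)A 3/4 ✓ · (3,5)A 3/4 ✓ · (3,6)A 2/3 ✓
Row 4: (4,1)A 2/2 ✓ · (4,2)A 2/4 ✗ · (4,3)B 2/4 ✗ · (4,4)B 1/3 ✗ · (4,5)A 3/4 ✓ · (4,6)A 2/4 ✗ · (4,7)B 1/2 ✗
Row 5: (5,1)A 1/2 ✗ · (5,2)B 1/3 ✗ · (5,3)B 2/2 ✓ · (5,5)A 1/2 ✗ · (5,6)B 1/3 ✗ · (5,7)B 2/2 ✓
Unsatisfied: (1,1), (2,1), (2,2), (2,5), (4,2), (4,3), (4,4), (4,6), (4,7), (5,1), (5,2), (5,5), (5,6) — 13 in total.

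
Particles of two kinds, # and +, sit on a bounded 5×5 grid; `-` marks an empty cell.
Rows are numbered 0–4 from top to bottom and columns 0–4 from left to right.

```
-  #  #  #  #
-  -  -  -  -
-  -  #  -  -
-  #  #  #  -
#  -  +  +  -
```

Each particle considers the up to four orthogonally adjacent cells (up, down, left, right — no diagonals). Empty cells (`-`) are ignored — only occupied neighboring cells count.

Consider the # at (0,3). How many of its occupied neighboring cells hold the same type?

2

Occupied neighbors of (0,3): (0,2)=#, (0,4)=#.
Same type (#): 2 of 2.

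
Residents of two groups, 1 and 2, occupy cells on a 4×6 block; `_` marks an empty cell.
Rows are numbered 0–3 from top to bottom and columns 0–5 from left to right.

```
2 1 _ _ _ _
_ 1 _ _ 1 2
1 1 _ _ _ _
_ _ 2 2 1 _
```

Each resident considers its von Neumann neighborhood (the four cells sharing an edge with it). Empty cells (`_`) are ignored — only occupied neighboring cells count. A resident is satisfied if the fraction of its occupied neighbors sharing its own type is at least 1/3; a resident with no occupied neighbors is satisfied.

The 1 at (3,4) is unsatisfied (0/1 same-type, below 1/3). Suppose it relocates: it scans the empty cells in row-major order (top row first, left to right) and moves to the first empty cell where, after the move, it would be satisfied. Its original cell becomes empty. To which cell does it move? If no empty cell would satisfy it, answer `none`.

(0,2)

Vacating (3,4). Empty cells in order:
  (0,2): 1/1 same-type → satisfied — stop here.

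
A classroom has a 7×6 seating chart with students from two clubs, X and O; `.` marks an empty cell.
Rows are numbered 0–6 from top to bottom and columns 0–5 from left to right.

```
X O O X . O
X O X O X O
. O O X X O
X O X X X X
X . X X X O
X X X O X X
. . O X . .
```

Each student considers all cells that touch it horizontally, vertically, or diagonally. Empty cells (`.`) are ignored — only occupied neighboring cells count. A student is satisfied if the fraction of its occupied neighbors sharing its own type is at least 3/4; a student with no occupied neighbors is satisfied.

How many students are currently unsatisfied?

(0,0)X 1/3 unhappy
(0,1)O 2/5 unhappy
(0,2)O 3/5 unhappy
(0,3)X 2/4 unhappy
(0,5)O 1/2 unhappy
(1,0)X 1/4 unhappy
(1,1)O 4/7 unhappy
(1,2)X 2/8 unhappy
(1,3)O 2/7 unhappy
(1,4)X 3/7 unhappy
(1,5)O 2/4 unhappy
(2,1)O 3/7 unhappy
(2,2)O 4/8 unhappy
(2,3)X 6/8 ok
(2,4)X 5/8 unhappy
(2,5)O 1/5 unhappy
(3,0)X 1/3 unhappy
(3,1)O 2/6 unhappy
(3,2)X 4/7 unhappy
(3,3)X 7/8 ok
(3,4)X 6/8 ok
(3,5)X 3/5 unhappy
(4,0)X 3/4 ok
(4,2)X 5/7 unhappy
(4,3)X 7/8 ok
(4,4)X 6/8 ok
(4,5)O 0/5 unhappy
(5,0)X 2/2 ok
(5,1)X 4/5 ok
(5,2)X 4/6 unhappy
(5,3)O 1/7 unhappy
(5,4)X 4/6 unhappy
(5,5)X 2/3 unhappy
(6,2)O 1/4 unhappy
(6,3)X 2/4 unhappy
Unsatisfied: (0,0), (0,1), (0,2), (0,3), (0,5), (1,0), (1,1), (1,2), (1,3), (1,4), (1,5), (2,1), (2,2), (2,4), (2,5), (3,0), (3,1), (3,2), (3,5), (4,2), (4,5), (5,2), (5,3), (5,4), (5,5), (6,2), (6,3) — 27 in total.

27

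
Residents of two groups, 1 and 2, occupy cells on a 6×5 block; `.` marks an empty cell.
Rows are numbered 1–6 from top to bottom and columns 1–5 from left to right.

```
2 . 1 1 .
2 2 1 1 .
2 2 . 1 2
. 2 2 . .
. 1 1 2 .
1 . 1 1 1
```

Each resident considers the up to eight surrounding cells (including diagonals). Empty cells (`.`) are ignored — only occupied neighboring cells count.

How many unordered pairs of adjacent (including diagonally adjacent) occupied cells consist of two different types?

14

Scan each occupied cell's neighbors to the right and below (and the two forward diagonals) so each pair is counted once.
From row 1: 1 unlike of 8 pairs (running 1/8).
From row 2: 3 unlike of 11 pairs (running 4/19).
From row 3: 2 unlike of 6 pairs (running 6/25).
From row 4: 4 unlike of 6 pairs (running 10/31).
From row 5: 4 unlike of 9 pairs (running 14/40).
From row 6: 0 unlike of 2 pairs (running 14/42).
Total adjacent occupied pairs: 42; unlike-type pairs: 14.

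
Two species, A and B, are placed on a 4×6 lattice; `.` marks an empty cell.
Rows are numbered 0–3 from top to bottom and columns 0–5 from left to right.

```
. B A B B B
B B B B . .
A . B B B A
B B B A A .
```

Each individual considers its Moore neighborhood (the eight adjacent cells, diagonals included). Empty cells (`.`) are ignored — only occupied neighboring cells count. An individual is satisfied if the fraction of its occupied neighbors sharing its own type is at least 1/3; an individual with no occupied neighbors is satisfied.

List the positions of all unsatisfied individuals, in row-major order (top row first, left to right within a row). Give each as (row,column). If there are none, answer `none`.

(0,2), (2,0), (3,3)

Row 0: (0,1)B 3/4 satisfied · (0,2)A 0/5 not · (0,3)B 3/4 satisfied · (0,4)B 3/3 satisfied · (0,5)B 1/1 satisfied
Row 1: (1,0)B 2/3 satisfied · (1,1)B 4/6 satisfied · (1,2)B 6/7 satisfied · (1,3)B 6/7 satisfied
Row 2: (2,0)A 0/4 not · (2,2)B 6/7 satisfied · (2,3)B 5/7 satisfied · (2,4)B 2/5 satisfied · (2,5)A 1/2 satisfied
Row 3: (3,0)B 1/2 satisfied · (3,1)B 3/4 satisfied · (3,2)B 3/4 satisfied · (3,3)A 1/5 not · (3,4)A 2/4 satisfied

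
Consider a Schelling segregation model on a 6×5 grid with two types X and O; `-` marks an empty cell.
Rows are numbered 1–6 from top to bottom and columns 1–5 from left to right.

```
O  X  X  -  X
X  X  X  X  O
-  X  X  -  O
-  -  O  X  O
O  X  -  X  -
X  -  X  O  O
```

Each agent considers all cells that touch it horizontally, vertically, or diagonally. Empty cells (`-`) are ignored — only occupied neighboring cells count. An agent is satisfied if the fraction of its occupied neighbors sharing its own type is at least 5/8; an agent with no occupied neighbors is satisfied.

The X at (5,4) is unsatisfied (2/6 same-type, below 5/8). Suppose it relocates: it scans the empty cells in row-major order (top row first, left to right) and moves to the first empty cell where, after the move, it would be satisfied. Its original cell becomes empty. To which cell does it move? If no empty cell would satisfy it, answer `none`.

Vacating (5,4). Empty cells in order:
  (1,4): 4/5 same-type → satisfied — stop here.

(1,4)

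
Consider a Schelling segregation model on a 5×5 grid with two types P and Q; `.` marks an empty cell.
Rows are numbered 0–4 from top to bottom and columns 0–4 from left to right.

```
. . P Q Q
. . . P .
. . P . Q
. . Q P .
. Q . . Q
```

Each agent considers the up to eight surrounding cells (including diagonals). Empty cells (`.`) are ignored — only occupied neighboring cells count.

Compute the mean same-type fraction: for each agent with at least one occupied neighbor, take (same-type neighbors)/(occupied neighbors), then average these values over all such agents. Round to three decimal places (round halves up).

(0,2)P 1/2
(0,3)Q 1/3
(0,4)Q 1/2
(1,3)P 2/5
(2,2)P 2/3
(2,4)Q 0/2
(3,2)Q 1/3
(3,3)P 1/4
(4,1)Q 1/1
(4,4)Q 0/1
Sum over 10 agents: 1/2 + 1/3 + 1/2 + 2/5 + 2/3 + 0/2 + 1/3 + 1/4 + 1/1 + 0/1 = 239/60; mean = 239/60 ÷ 10 = 239/600 = 0.398333… → 0.398.

0.398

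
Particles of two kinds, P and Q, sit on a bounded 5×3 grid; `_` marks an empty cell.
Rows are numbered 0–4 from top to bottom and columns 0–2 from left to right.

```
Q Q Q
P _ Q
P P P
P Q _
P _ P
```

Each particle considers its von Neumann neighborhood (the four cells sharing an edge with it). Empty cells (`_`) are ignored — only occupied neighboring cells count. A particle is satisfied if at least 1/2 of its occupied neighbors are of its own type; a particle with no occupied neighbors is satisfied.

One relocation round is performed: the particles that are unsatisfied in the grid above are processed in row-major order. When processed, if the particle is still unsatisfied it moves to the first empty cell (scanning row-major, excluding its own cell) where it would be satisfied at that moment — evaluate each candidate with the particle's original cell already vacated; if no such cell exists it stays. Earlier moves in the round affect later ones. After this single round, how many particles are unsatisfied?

Initially unsatisfied (in order): (3,1).
  (3,1) → (1,1).
Resulting grid:
Q Q Q
P Q Q
P P P
P _ _
P _ P
Unsatisfied now: (1,0).

1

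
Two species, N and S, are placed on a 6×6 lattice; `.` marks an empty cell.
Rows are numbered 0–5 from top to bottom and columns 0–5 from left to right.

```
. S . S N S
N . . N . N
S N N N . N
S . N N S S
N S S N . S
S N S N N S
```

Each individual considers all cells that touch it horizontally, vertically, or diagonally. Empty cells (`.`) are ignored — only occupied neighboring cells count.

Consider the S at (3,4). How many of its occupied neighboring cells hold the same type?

2

Occupied neighbors of (3,4): (2,3)=N, (2,5)=N, (3,3)=N, (3,5)=S, (4,3)=N, (4,5)=S.
Same type (S): 2 of 6.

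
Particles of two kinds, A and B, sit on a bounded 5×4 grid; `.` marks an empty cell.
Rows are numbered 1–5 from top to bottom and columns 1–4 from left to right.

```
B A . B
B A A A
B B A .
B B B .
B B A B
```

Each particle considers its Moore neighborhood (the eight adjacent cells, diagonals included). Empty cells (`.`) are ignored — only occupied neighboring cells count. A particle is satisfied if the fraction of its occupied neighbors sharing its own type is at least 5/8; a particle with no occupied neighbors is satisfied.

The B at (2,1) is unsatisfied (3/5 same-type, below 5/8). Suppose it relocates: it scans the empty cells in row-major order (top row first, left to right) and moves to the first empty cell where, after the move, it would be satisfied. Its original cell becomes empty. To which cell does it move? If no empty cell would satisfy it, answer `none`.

Vacating (2,1). Empty cells in order:
  (1,3): 1/5 same-type → still unsatisfied.
  (3,4): 1/4 same-type → still unsatisfied.
  (4,4): 2/4 same-type → still unsatisfied.

none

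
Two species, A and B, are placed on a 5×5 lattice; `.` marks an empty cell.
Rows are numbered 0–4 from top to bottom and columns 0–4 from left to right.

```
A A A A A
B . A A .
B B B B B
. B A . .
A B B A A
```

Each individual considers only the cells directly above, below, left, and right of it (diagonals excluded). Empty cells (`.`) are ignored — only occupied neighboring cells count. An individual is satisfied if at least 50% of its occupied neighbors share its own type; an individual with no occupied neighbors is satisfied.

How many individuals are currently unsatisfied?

(0,0)A 1/2 satisfied
(0,1)A 2/2 satisfied
(0,2)A 3/3 satisfied
(0,3)A 3/3 satisfied
(0,4)A 1/1 satisfied
(1,0)B 1/2 satisfied
(1,2)A 2/3 satisfied
(1,3)A 2/3 satisfied
(2,0)B 2/2 satisfied
(2,1)B 3/3 satisfied
(2,2)B 2/4 satisfied
(2,3)B 2/3 satisfied
(2,4)B 1/1 satisfied
(3,1)B 2/3 satisfied
(3,2)A 0/3 not
(4,0)A 0/1 not
(4,1)B 2/3 satisfied
(4,2)B 1/3 not
(4,3)A 1/2 satisfied
(4,4)A 1/1 satisfied
Unsatisfied: (3,2), (4,0), (4,2) — 3 in total.

3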